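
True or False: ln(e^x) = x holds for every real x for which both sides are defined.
Claim: ln(e^x) = x.
Reasoning: ln is the inverse of the exponential: ln(e^x) asks for the exponent p with e^p = e^x, and since e^p is one-to-one that exponent is p = x.
So the two sides agree for every real x for which both sides are defined.

Conclusion: True.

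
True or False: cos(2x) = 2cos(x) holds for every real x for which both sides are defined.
False.

Claim: cos(2x) = 2cos(x).
Test a specific point where both sides are defined: x = π/2.
LHS = cos(2x) ≈ -1.0000
RHS = 2cos(x) ≈ 0.0000
Since -1.0000 ≠ 0.0000, the equation fails at this point, so it cannot hold for every real x for which both sides are defined.
The correct double-angle formula is cos(2x) = cos²x - sin²x.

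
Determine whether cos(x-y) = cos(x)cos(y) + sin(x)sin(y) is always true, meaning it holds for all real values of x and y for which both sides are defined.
Yes, this is an identity.

Claim: cos(x-y) = cos(x)cos(y) + sin(x)sin(y).
Reasoning: Replace y by -y in cos(x+y) = cos(x)cos(y) - sin(x)sin(y) and use cos(-y) = cos(y), sin(-y) = -sin(y): cos(x-y) = cos(x)cos(y) + sin(x)sin(y).
So the two sides agree for all real values of x and y for which both sides are defined.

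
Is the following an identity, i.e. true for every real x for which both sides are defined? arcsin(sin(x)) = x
No, this is NOT an identity.

Claim: arcsin(sin(x)) = x.
Test a specific point where both sides are defined: x = π.
LHS = arcsin(sin(x)) ≈ 0.0000
RHS = x ≈ 3.1416
Since 0.0000 ≠ 3.1416, the equation fails at this point, so it cannot hold for every real x for which both sides are defined.
arcsin only returns values in [-π/2, π/2], so arcsin(sin(x)) = x holds only for x in that interval, not for all real x.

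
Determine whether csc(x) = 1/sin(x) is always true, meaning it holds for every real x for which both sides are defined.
Yes, this is an identity.

Claim: csc(x) = 1/sin(x).
Reasoning: csc(x) is by definition the reciprocal of sin(x), wherever sin(x) ≠ 0.
So the two sides agree for every real x for which both sides are defined.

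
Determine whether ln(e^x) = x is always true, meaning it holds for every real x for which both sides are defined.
Yes, this is an identity.

Claim: ln(e^x) = x.
Reasoning: ln is the inverse of the exponential: ln(e^x) asks for the exponent p with e^p = e^x, and since e^p is one-to-one that exponent is p = x.
So the two sides agree for every real x for which both sides are defined.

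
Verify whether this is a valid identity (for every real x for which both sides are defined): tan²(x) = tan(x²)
No, this is NOT an identity.

Claim: tan²(x) = tan(x²).
Test a specific point where both sides are defined: x = 3π/4.
LHS = tan²(x) ≈ 1.0000
RHS = tan(x²) ≈ -0.8977
Since 1.0000 ≠ -0.8977, the equation fails at this point, so it cannot hold for every real x for which both sides are defined.
tan²(x) means (tan x)², squaring the output; tan(x²) squares the input. These are different functions.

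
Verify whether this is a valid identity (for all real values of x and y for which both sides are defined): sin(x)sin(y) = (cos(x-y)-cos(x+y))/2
Claim: sin(x)sin(y) = (cos(x-y)-cos(x+y))/2.
Reasoning: cos(x-y) = cos(x)cos(y) + sin(x)sin(y) and cos(x+y) = cos(x)cos(y) - sin(x)sin(y). Subtracting, cos(x-y) - cos(x+y) = 2sin(x)sin(y); divide by 2.
So the two sides agree for all real values of x and y for which both sides are defined.

Conclusion: Yes, this is an identity.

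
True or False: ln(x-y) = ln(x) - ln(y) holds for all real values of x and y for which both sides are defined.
False.

Claim: ln(x-y) = ln(x) - ln(y).
Test a specific point where both sides are defined: x = 2, y = 3/2.
LHS = ln(x-y) ≈ -0.6931
RHS = ln(x) - ln(y) ≈ 0.2877
Since -0.6931 ≠ 0.2877, the equation fails at this point, so it cannot hold for all real values of x and y for which both sides are defined.
ln(x) - ln(y) = ln(x/y), not ln(x-y).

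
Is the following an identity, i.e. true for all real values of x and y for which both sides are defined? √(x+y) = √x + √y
Claim: √(x+y) = √x + √y.
Test a specific point where both sides are defined: x = 2, y = 1.
LHS = √(x+y) ≈ 1.7321
RHS = √x + √y ≈ 2.4142
Since 1.7321 ≠ 2.4142, the equation fails at this point, so it cannot hold for all real values of x and y for which both sides are defined.
Squaring the right side gives x + 2√(xy) + y, not x + y.

Conclusion: No, this is NOT an identity.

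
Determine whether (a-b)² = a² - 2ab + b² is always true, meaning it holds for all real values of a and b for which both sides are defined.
Yes, this is an identity.

Claim: (a-b)² = a² - 2ab + b².
Reasoning: Expand: (a-b)² = (a-b)(a-b) = a·a - a·b - b·a + b·b = a² - 2ab + b².
So the two sides agree for all real values of a and b for which both sides are defined.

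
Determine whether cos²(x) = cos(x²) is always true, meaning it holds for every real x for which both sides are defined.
Claim: cos²(x) = cos(x²).
Test a specific point where both sides are defined: x = -π/4.
LHS = cos²(x) ≈ 0.5000
RHS = cos(x²) ≈ 0.8157
Since 0.5000 ≠ 0.8157, the equation fails at this point, so it cannot hold for every real x for which both sides are defined.
cos²(x) means (cos x)², squaring the output; cos(x²) squares the input. These are different functions.

Conclusion: No, this is NOT an identity.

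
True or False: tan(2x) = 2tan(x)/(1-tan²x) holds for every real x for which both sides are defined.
Claim: tan(2x) = 2tan(x)/(1-tan²x).
Reasoning: tan(2x) = sin(2x)/cos(2x) = 2sin(x)cos(x) / (cos²x - sin²x). Divide numerator and denominator by cos²x: 2tan(x) / (1 - tan²x).
So the two sides agree for every real x for which both sides are defined.

Conclusion: True.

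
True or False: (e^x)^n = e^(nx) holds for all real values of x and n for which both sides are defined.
True.

Claim: (e^x)^n = e^(nx).
Reasoning: e^x is a positive real number, and for a positive base B and real exponent n, B^n = e^(n·ln B). With B = e^x, ln B = x, so (e^x)^n = e^(n·x).
So the two sides agree for all real values of x and n for which both sides are defined.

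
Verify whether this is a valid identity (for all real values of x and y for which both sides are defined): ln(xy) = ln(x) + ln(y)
Yes, this is an identity.

Claim: ln(xy) = ln(x) + ln(y).
Reasoning: Both sides are simultaneously defined only when x, y > 0. Write x = e^p, y = e^q (p = ln x, q = ln y). Then xy = e^p · e^q = e^(p+q), so ln(xy) = p + q = ln(x) + ln(y).
So the two sides agree for all real values of x and y for which both sides are defined.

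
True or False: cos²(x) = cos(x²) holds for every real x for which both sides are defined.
Claim: cos²(x) = cos(x²).
Test a specific point where both sides are defined: x = -π/4.
LHS = cos²(x) ≈ 0.5000
RHS = cos(x²) ≈ 0.8157
Since 0.5000 ≠ 0.8157, the equation fails at this point, so it cannot hold for every real x for which both sides are defined.
cos²(x) means (cos x)², squaring the output; cos(x²) squares the input. These are different functions.

Conclusion: False.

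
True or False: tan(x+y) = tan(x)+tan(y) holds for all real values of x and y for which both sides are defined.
Claim: tan(x+y) = tan(x)+tan(y).
Test a specific point where both sides are defined: x = 2π/3, y = -π/4.
LHS = tan(x+y) ≈ 3.7321
RHS = tan(x)+tan(y) ≈ -2.7321
Since 3.7321 ≠ -2.7321, the equation fails at this point, so it cannot hold for all real values of x and y for which both sides are defined.
The correct formula is tan(x+y) = (tan(x) + tan(y))/(1 - tan(x)tan(y)).

Conclusion: False.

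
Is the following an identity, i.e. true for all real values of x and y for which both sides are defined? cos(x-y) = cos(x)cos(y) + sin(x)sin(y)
Claim: cos(x-y) = cos(x)cos(y) + sin(x)sin(y).
Reasoning: Replace y by -y in cos(x+y) = cos(x)cos(y) - sin(x)sin(y) and use cos(-y) = cos(y), sin(-y) = -sin(y): cos(x-y) = cos(x)cos(y) + sin(x)sin(y).
So the two sides agree for all real values of x and y for which both sides are defined.

Conclusion: Yes, this is an identity.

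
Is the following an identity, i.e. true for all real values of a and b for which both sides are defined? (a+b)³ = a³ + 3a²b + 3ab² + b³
Yes, this is an identity.

Claim: (a+b)³ = a³ + 3a²b + 3ab² + b³.
Reasoning: (a+b)³ = (a+b)(a+b)² = (a+b)(a² + 2ab + b²) = a³ + 2a²b + ab² + a²b + 2ab² + b³ = a³ + 3a²b + 3ab² + b³.
So the two sides agree for all real values of a and b for which both sides are defined.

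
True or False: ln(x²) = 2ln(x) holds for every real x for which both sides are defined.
Claim: ln(x²) = 2ln(x).
Reasoning: The right side requires x > 0. For x > 0, x² = (e^(ln x))² = e^(2ln x), so ln(x²) = 2ln(x). (For x < 0 the right side is undefined, so those values are outside the claim.)
So the two sides agree for every real x for which both sides are defined.

Conclusion: True.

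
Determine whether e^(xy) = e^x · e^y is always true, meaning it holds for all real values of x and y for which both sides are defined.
No, this is NOT an identity.

Claim: e^(xy) = e^x · e^y.
Test a specific point where both sides are defined: x = 3, y = -3.
LHS = e^(xy) ≈ 0.0001
RHS = e^x · e^y ≈ 1.0000
Since 0.0001 ≠ 1.0000, the equation fails at this point, so it cannot hold for all real values of x and y for which both sides are defined.
e^x · e^y = e^(x+y), not e^(xy).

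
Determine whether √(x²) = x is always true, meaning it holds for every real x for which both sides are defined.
Claim: √(x²) = x.
Test a specific point where both sides are defined: x = -1.
LHS = √(x²) ≈ 1.0000
RHS = x ≈ -1.0000
Since 1.0000 ≠ -1.0000, the equation fails at this point, so it cannot hold for every real x for which both sides are defined.
√(x²) = |x|, which differs from x whenever x < 0 (both sides are defined for every real x).

Conclusion: No, this is NOT an identity.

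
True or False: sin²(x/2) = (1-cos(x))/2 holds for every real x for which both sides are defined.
Claim: sin²(x/2) = (1-cos(x))/2.
Reasoning: Use cos(2θ) = 1 - 2sin²θ with θ = x/2: cos(x) = 1 - 2sin²(x/2). Solving for sin²(x/2) gives (1 - cos(x))/2.
So the two sides agree for every real x for which both sides are defined.

Conclusion: True.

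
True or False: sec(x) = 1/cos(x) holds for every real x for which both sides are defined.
True.

Claim: sec(x) = 1/cos(x).
Reasoning: sec(x) is by definition the reciprocal of cos(x), wherever cos(x) ≠ 0.
So the two sides agree for every real x for which both sides are defined.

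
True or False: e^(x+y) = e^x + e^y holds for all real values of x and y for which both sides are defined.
False.

Claim: e^(x+y) = e^x + e^y.
Test a specific point where both sides are defined: x = 3, y = 4.
LHS = e^(x+y) ≈ 1096.6332
RHS = e^x + e^y ≈ 74.6837
Since 1096.6332 ≠ 74.6837, the equation fails at this point, so it cannot hold for all real values of x and y for which both sides are defined.
The correct rule is e^(x+y) = e^x · e^y (a product, not a sum).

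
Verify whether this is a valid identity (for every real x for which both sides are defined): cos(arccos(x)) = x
Yes, this is an identity.

Claim: cos(arccos(x)) = x.
Reasoning: For -1 ≤ x ≤ 1 (where arccos is defined), arccos(x) is by definition an angle whose cosine equals x. Taking the cosine of that angle returns x. (Note the other order, arccos(cos x) = x, is NOT an identity.)
So the two sides agree for every real x for which both sides are defined.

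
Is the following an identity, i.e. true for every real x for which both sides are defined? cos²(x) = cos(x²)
Claim: cos²(x) = cos(x²).
Test a specific point where both sides are defined: x = π/2.
LHS = cos²(x) ≈ 0.0000
RHS = cos(x²) ≈ -0.7812
Since 0.0000 ≠ -0.7812, the equation fails at this point, so it cannot hold for every real x for which both sides are defined.
cos²(x) means (cos x)², squaring the output; cos(x²) squares the input. These are different functions.

Conclusion: No, this is NOT an identity.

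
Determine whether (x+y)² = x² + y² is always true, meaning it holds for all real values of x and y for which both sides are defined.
Claim: (x+y)² = x² + y².
Test a specific point where both sides are defined: x = -3, y = -2.
LHS = (x+y)² ≈ 25.0000
RHS = x² + y² ≈ 13.0000
Since 25.0000 ≠ 13.0000, the equation fails at this point, so it cannot hold for all real values of x and y for which both sides are defined.
The correct expansion is (x+y)² = x² + 2xy + y²; the cross term 2xy is missing.

Conclusion: No, this is NOT an identity.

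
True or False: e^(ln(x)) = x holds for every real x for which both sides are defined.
Claim: e^(ln(x)) = x.
Reasoning: For x > 0, ln(x) is by definition the exponent p such that e^p = x. Raising e to that exponent therefore returns x: e^(ln x) = x.
So the two sides agree for every real x for which both sides are defined.

Conclusion: True.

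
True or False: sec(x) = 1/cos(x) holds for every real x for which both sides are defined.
True.

Claim: sec(x) = 1/cos(x).
Reasoning: sec(x) is by definition the reciprocal of cos(x), wherever cos(x) ≠ 0.
So the two sides agree for every real x for which both sides are defined.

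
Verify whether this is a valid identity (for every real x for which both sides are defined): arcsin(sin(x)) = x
No, this is NOT an identity.

Claim: arcsin(sin(x)) = x.
Test a specific point where both sides are defined: x = π.
LHS = arcsin(sin(x)) ≈ 0.0000
RHS = x ≈ 3.1416
Since 0.0000 ≠ 3.1416, the equation fails at this point, so it cannot hold for every real x for which both sides are defined.
arcsin only returns values in [-π/2, π/2], so arcsin(sin(x)) = x holds only for x in that interval, not for all real x.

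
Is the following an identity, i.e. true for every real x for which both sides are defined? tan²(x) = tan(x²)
Claim: tan²(x) = tan(x²).
Test a specific point where both sides are defined: x = -π/3.
LHS = tan²(x) ≈ 3.0000
RHS = tan(x²) ≈ 1.9485
Since 3.0000 ≠ 1.9485, the equation fails at this point, so it cannot hold for every real x for which both sides are defined.
tan²(x) means (tan x)², squaring the output; tan(x²) squares the input. These are different functions.

Conclusion: No, this is NOT an identity.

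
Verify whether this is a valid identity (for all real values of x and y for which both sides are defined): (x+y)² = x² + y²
No, this is NOT an identity.

Claim: (x+y)² = x² + y².
Test a specific point where both sides are defined: x = -3, y = -3.
LHS = (x+y)² ≈ 36.0000
RHS = x² + y² ≈ 18.0000
Since 36.0000 ≠ 18.0000, the equation fails at this point, so it cannot hold for all real values of x and y for which both sides are defined.
The correct expansion is (x+y)² = x² + 2xy + y²; the cross term 2xy is missing.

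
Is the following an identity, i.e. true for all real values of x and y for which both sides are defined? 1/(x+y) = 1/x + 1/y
No, this is NOT an identity.

Claim: 1/(x+y) = 1/x + 1/y.
Test a specific point where both sides are defined: x = 1/2, y = -1.
LHS = 1/(x+y) ≈ -2.0000
RHS = 1/x + 1/y ≈ 1.0000
Since -2.0000 ≠ 1.0000, the equation fails at this point, so it cannot hold for all real values of x and y for which both sides are defined.
1/x + 1/y = (x+y)/(xy), which is not 1/(x+y).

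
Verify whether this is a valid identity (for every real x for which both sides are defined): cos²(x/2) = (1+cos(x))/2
Claim: cos²(x/2) = (1+cos(x))/2.
Reasoning: Use cos(2θ) = 2cos²θ - 1 with θ = x/2: cos(x) = 2cos²(x/2) - 1. Solving for cos²(x/2) gives (1 + cos(x))/2.
So the two sides agree for every real x for which both sides are defined.

Conclusion: Yes, this is an identity.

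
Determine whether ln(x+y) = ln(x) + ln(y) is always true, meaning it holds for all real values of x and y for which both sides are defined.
Claim: ln(x+y) = ln(x) + ln(y).
Test a specific point where both sides are defined: x = 3, y = 5.
LHS = ln(x+y) ≈ 2.0794
RHS = ln(x) + ln(y) ≈ 2.7081
Since 2.0794 ≠ 2.7081, the equation fails at this point, so it cannot hold for all real values of x and y for which both sides are defined.
ln(x) + ln(y) = ln(xy), not ln(x+y).

Conclusion: No, this is NOT an identity.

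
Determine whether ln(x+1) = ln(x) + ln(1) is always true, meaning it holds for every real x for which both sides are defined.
Claim: ln(x+1) = ln(x) + ln(1).
Test a specific point where both sides are defined: x = 1.
LHS = ln(x+1) ≈ 0.6931
RHS = ln(x) + ln(1) ≈ 0.0000
Since 0.6931 ≠ 0.0000, the equation fails at this point, so it cannot hold for every real x for which both sides are defined.
ln(1) = 0, so the right side is just ln(x), which differs from ln(x+1).

Conclusion: No, this is NOT an identity.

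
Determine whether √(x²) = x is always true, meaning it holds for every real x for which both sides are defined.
No, this is NOT an identity.

Claim: √(x²) = x.
Test a specific point where both sides are defined: x = -1.
LHS = √(x²) ≈ 1.0000
RHS = x ≈ -1.0000
Since 1.0000 ≠ -1.0000, the equation fails at this point, so it cannot hold for every real x for which both sides are defined.
√(x²) = |x|, which differs from x whenever x < 0 (both sides are defined for every real x).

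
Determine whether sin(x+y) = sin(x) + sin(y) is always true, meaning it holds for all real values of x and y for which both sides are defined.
No, this is NOT an identity.

Claim: sin(x+y) = sin(x) + sin(y).
Test a specific point where both sides are defined: x = π/3, y = -π/2.
LHS = sin(x+y) ≈ -0.5000
RHS = sin(x) + sin(y) ≈ -0.1340
Since -0.5000 ≠ -0.1340, the equation fails at this point, so it cannot hold for all real values of x and y for which both sides are defined.
The correct expansion is sin(x+y) = sin(x)cos(y) + cos(x)sin(y); sine is not additive.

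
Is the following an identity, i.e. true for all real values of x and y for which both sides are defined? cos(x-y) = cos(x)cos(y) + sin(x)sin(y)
Claim: cos(x-y) = cos(x)cos(y) + sin(x)sin(y).
Reasoning: Replace y by -y in cos(x+y) = cos(x)cos(y) - sin(x)sin(y) and use cos(-y) = cos(y), sin(-y) = -sin(y): cos(x-y) = cos(x)cos(y) + sin(x)sin(y).
So the two sides agree for all real values of x and y for which both sides are defined.

Conclusion: Yes, this is an identity.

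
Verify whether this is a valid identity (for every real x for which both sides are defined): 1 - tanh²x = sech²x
Claim: 1 - tanh²x = sech²x.
Reasoning: Divide cosh²x - sinh²x = 1 through by cosh²x (never zero): 1 - tanh²x = 1/cosh²x = sech²x.
So the two sides agree for every real x for which both sides are defined.

Conclusion: Yes, this is an identity.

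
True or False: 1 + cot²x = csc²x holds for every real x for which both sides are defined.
True.

Claim: 1 + cot²x = csc²x.
Reasoning: Start from sin²x + cos²x = 1 and divide every term by sin²x (allowed wherever cot x and csc x are defined): 1 + cot²x = 1/sin²x = csc²x.
So the two sides agree for every real x for which both sides are defined.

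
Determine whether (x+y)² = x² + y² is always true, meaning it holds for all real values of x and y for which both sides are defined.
No, this is NOT an identity.

Claim: (x+y)² = x² + y².
Test a specific point where both sides are defined: x = -2, y = 3.
LHS = (x+y)² ≈ 1.0000
RHS = x² + y² ≈ 13.0000
Since 1.0000 ≠ 13.0000, the equation fails at this point, so it cannot hold for all real values of x and y for which both sides are defined.
The correct expansion is (x+y)² = x² + 2xy + y²; the cross term 2xy is missing.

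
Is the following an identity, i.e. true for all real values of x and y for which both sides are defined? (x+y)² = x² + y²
No, this is NOT an identity.

Claim: (x+y)² = x² + y².
Test a specific point where both sides are defined: x = 5, y = 3.
LHS = (x+y)² ≈ 64.0000
RHS = x² + y² ≈ 34.0000
Since 64.0000 ≠ 34.0000, the equation fails at this point, so it cannot hold for all real values of x and y for which both sides are defined.
The correct expansion is (x+y)² = x² + 2xy + y²; the cross term 2xy is missing.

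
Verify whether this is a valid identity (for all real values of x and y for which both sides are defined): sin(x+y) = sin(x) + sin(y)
No, this is NOT an identity.

Claim: sin(x+y) = sin(x) + sin(y).
Test a specific point where both sides are defined: x = 2π/3, y = 3π/4.
LHS = sin(x+y) ≈ -0.9659
RHS = sin(x) + sin(y) ≈ 1.5731
Since -0.9659 ≠ 1.5731, the equation fails at this point, so it cannot hold for all real values of x and y for which both sides are defined.
The correct expansion is sin(x+y) = sin(x)cos(y) + cos(x)sin(y); sine is not additive.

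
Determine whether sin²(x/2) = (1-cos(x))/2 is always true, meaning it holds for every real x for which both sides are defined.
Yes, this is an identity.

Claim: sin²(x/2) = (1-cos(x))/2.
Reasoning: Use cos(2θ) = 1 - 2sin²θ with θ = x/2: cos(x) = 1 - 2sin²(x/2). Solving for sin²(x/2) gives (1 - cos(x))/2.
So the two sides agree for every real x for which both sides are defined.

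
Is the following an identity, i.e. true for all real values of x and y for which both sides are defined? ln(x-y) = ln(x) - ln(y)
No, this is NOT an identity.

Claim: ln(x-y) = ln(x) - ln(y).
Test a specific point where both sides are defined: x = 4, y = 3/2.
LHS = ln(x-y) ≈ 0.9163
RHS = ln(x) - ln(y) ≈ 0.9808
Since 0.9163 ≠ 0.9808, the equation fails at this point, so it cannot hold for all real values of x and y for which both sides are defined.
ln(x) - ln(y) = ln(x/y), not ln(x-y).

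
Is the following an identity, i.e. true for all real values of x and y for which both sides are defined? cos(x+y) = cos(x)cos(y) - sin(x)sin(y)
Yes, this is an identity.

Claim: cos(x+y) = cos(x)cos(y) - sin(x)sin(y).
Reasoning: By Euler's formula e^(i(x+y)) = e^(ix)·e^(iy) = (cos x + i·sin x)(cos y + i·sin y). The real part of the left side is cos(x+y); the real part of the product is cos(x)cos(y) - sin(x)sin(y) (since i·i = -1).
So the two sides agree for all real values of x and y for which both sides are defined.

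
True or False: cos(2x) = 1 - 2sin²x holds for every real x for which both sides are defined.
True.

Claim: cos(2x) = 1 - 2sin²x.
Reasoning: cos(2x) = cos²x - sin²x. Replace cos²x by 1 - sin²x: (1 - sin²x) - sin²x = 1 - 2sin²x.
So the two sides agree for every real x for which both sides are defined.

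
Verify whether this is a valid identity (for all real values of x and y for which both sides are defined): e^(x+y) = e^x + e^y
No, this is NOT an identity.

Claim: e^(x+y) = e^x + e^y.
Test a specific point where both sides are defined: x = 1/2, y = 3.
LHS = e^(x+y) ≈ 33.1155
RHS = e^x + e^y ≈ 21.7343
Since 33.1155 ≠ 21.7343, the equation fails at this point, so it cannot hold for all real values of x and y for which both sides are defined.
The correct rule is e^(x+y) = e^x · e^y (a product, not a sum).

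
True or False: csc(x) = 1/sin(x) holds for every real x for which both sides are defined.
Claim: csc(x) = 1/sin(x).
Reasoning: csc(x) is by definition the reciprocal of sin(x), wherever sin(x) ≠ 0.
So the two sides agree for every real x for which both sides are defined.

Conclusion: True.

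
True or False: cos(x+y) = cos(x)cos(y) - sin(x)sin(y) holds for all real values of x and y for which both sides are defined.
Claim: cos(x+y) = cos(x)cos(y) - sin(x)sin(y).
Reasoning: By Euler's formula e^(i(x+y)) = e^(ix)·e^(iy) = (cos x + i·sin x)(cos y + i·sin y). The real part of the left side is cos(x+y); the real part of the product is cos(x)cos(y) - sin(x)sin(y) (since i·i = -1).
So the two sides agree for all real values of x and y for which both sides are defined.

Conclusion: True.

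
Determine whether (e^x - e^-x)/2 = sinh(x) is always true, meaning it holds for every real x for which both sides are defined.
Claim: (e^x - e^-x)/2 = sinh(x).
Reasoning: This is exactly the definition of the hyperbolic sine: sinh(x) := (e^x - e^-x)/2.
So the two sides agree for every real x for which both sides are defined.

Conclusion: Yes, this is an identity.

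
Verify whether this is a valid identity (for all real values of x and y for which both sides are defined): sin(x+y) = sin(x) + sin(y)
Claim: sin(x+y) = sin(x) + sin(y).
Test a specific point where both sides are defined: x = -π/2, y = π/3.
LHS = sin(x+y) ≈ -0.5000
RHS = sin(x) + sin(y) ≈ -0.1340
Since -0.5000 ≠ -0.1340, the equation fails at this point, so it cannot hold for all real values of x and y for which both sides are defined.
The correct expansion is sin(x+y) = sin(x)cos(y) + cos(x)sin(y); sine is not additive.

Conclusion: No, this is NOT an identity.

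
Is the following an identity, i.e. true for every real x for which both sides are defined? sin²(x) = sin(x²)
No, this is NOT an identity.

Claim: sin²(x) = sin(x²).
Test a specific point where both sides are defined: x = 3π/4.
LHS = sin²(x) ≈ 0.5000
RHS = sin(x²) ≈ -0.6680
Since 0.5000 ≠ -0.6680, the equation fails at this point, so it cannot hold for every real x for which both sides are defined.
sin²(x) means (sin x)², squaring the output; sin(x²) squares the input. These are different functions.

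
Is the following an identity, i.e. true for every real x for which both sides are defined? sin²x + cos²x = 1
Claim: sin²x + cos²x = 1.
Reasoning: The point (cos x, sin x) lies on the unit circle X² + Y² = 1, so cos²x + sin²x = 1 for every real x.
So the two sides agree for every real x for which both sides are defined.

Conclusion: Yes, this is an identity.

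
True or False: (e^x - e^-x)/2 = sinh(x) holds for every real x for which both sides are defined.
True.

Claim: (e^x - e^-x)/2 = sinh(x).
Reasoning: This is exactly the definition of the hyperbolic sine: sinh(x) := (e^x - e^-x)/2.
So the two sides agree for every real x for which both sides are defined.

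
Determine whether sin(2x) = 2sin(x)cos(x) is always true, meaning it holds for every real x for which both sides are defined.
Yes, this is an identity.

Claim: sin(2x) = 2sin(x)cos(x).
Reasoning: Put y = x in the addition formula sin(x+y) = sin(x)cos(y) + cos(x)sin(y): sin(2x) = sin(x)cos(x) + cos(x)sin(x) = 2sin(x)cos(x).
So the two sides agree for every real x for which both sides are defined.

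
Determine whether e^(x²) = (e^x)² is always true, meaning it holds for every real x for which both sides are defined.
No, this is NOT an identity.

Claim: e^(x²) = (e^x)².
Test a specific point where both sides are defined: x = 1/2.
LHS = e^(x²) ≈ 1.2840
RHS = (e^x)² ≈ 2.7183
Since 1.2840 ≠ 2.7183, the equation fails at this point, so it cannot hold for every real x for which both sides are defined.
(e^x)² = e^(2x), and 2x ≠ x² in general.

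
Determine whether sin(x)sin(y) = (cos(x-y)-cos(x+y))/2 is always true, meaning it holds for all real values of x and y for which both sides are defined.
Claim: sin(x)sin(y) = (cos(x-y)-cos(x+y))/2.
Reasoning: cos(x-y) = cos(x)cos(y) + sin(x)sin(y) and cos(x+y) = cos(x)cos(y) - sin(x)sin(y). Subtracting, cos(x-y) - cos(x+y) = 2sin(x)sin(y); divide by 2.
So the two sides agree for all real values of x and y for which both sides are defined.

Conclusion: Yes, this is an identity.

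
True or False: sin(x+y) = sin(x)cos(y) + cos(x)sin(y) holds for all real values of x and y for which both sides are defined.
True.

Claim: sin(x+y) = sin(x)cos(y) + cos(x)sin(y).
Reasoning: By Euler's formula e^(i(x+y)) = e^(ix)·e^(iy) = (cos x + i·sin x)(cos y + i·sin y). The imaginary part of the left side is sin(x+y); the imaginary part of the product is sin(x)cos(y) + cos(x)sin(y).
So the two sides agree for all real values of x and y for which both sides are defined.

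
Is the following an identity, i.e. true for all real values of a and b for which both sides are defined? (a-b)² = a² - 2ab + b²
Yes, this is an identity.

Claim: (a-b)² = a² - 2ab + b².
Reasoning: Expand: (a-b)² = (a-b)(a-b) = a·a - a·b - b·a + b·b = a² - 2ab + b².
So the two sides agree for all real values of a and b for which both sides are defined.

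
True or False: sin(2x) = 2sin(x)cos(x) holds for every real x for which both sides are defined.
Claim: sin(2x) = 2sin(x)cos(x).
Reasoning: Put y = x in the addition formula sin(x+y) = sin(x)cos(y) + cos(x)sin(y): sin(2x) = sin(x)cos(x) + cos(x)sin(x) = 2sin(x)cos(x).
So the two sides agree for every real x for which both sides are defined.

Conclusion: True.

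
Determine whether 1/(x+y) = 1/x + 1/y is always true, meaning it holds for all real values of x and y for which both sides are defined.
No, this is NOT an identity.

Claim: 1/(x+y) = 1/x + 1/y.
Test a specific point where both sides are defined: x = 1/2, y = -3.
LHS = 1/(x+y) ≈ -0.4000
RHS = 1/x + 1/y ≈ 1.6667
Since -0.4000 ≠ 1.6667, the equation fails at this point, so it cannot hold for all real values of x and y for which both sides are defined.
1/x + 1/y = (x+y)/(xy), which is not 1/(x+y).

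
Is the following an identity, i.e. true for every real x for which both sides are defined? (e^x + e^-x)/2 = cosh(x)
Yes, this is an identity.

Claim: (e^x + e^-x)/2 = cosh(x).
Reasoning: This is exactly the definition of the hyperbolic cosine: cosh(x) := (e^x + e^-x)/2.
So the two sides agree for every real x for which both sides are defined.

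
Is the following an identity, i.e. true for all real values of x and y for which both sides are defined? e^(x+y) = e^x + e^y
Claim: e^(x+y) = e^x + e^y.
Test a specific point where both sides are defined: x = 5, y = 3/2.
LHS = e^(x+y) ≈ 665.1416
RHS = e^x + e^y ≈ 152.8948
Since 665.1416 ≠ 152.8948, the equation fails at this point, so it cannot hold for all real values of x and y for which both sides are defined.
The correct rule is e^(x+y) = e^x · e^y (a product, not a sum).

Conclusion: No, this is NOT an identity.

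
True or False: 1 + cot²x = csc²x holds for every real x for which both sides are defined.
Claim: 1 + cot²x = csc²x.
Reasoning: Start from sin²x + cos²x = 1 and divide every term by sin²x (allowed wherever cot x and csc x are defined): 1 + cot²x = 1/sin²x = csc²x.
So the two sides agree for every real x for which both sides are defined.

Conclusion: True.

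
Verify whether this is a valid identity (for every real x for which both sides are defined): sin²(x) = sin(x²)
No, this is NOT an identity.

Claim: sin²(x) = sin(x²).
Test a specific point where both sides are defined: x = π.
LHS = sin²(x) ≈ 0.0000
RHS = sin(x²) ≈ -0.4303
Since 0.0000 ≠ -0.4303, the equation fails at this point, so it cannot hold for every real x for which both sides are defined.
sin²(x) means (sin x)², squaring the output; sin(x²) squares the input. These are different functions.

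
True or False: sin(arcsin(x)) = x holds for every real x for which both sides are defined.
True.

Claim: sin(arcsin(x)) = x.
Reasoning: For -1 ≤ x ≤ 1 (where arcsin is defined), arcsin(x) is by definition an angle whose sine equals x. Taking the sine of that angle returns x. (Note the other order, arcsin(sin x) = x, is NOT an identity.)
So the two sides agree for every real x for which both sides are defined.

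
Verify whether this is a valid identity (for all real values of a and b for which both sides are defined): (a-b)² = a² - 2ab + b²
Yes, this is an identity.

Claim: (a-b)² = a² - 2ab + b².
Reasoning: Expand: (a-b)² = (a-b)(a-b) = a·a - a·b - b·a + b·b = a² - 2ab + b².
So the two sides agree for all real values of a and b for which both sides are defined.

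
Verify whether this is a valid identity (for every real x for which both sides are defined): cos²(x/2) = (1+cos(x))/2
Yes, this is an identity.

Claim: cos²(x/2) = (1+cos(x))/2.
Reasoning: Use cos(2θ) = 2cos²θ - 1 with θ = x/2: cos(x) = 2cos²(x/2) - 1. Solving for cos²(x/2) gives (1 + cos(x))/2.
So the two sides agree for every real x for which both sides are defined.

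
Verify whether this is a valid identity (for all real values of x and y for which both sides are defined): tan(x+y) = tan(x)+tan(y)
Claim: tan(x+y) = tan(x)+tan(y).
Test a specific point where both sides are defined: x = -π/3, y = 3π/4.
LHS = tan(x+y) ≈ 3.7321
RHS = tan(x)+tan(y) ≈ -2.7321
Since 3.7321 ≠ -2.7321, the equation fails at this point, so it cannot hold for all real values of x and y for which both sides are defined.
The correct formula is tan(x+y) = (tan(x) + tan(y))/(1 - tan(x)tan(y)).

Conclusion: No, this is NOT an identity.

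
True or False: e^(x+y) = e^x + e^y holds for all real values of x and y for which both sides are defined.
False.

Claim: e^(x+y) = e^x + e^y.
Test a specific point where both sides are defined: x = 5, y = 1/2.
LHS = e^(x+y) ≈ 244.6919
RHS = e^x + e^y ≈ 150.0619
Since 244.6919 ≠ 150.0619, the equation fails at this point, so it cannot hold for all real values of x and y for which both sides are defined.
The correct rule is e^(x+y) = e^x · e^y (a product, not a sum).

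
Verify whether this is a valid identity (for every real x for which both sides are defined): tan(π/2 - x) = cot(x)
Claim: tan(π/2 - x) = cot(x).
Reasoning: tan(π/2 - x) = sin(π/2 - x)/cos(π/2 - x) = cos(x)/sin(x) = cot(x), using the cofunction identities sin(π/2 - x) = cos(x) and cos(π/2 - x) = sin(x).
So the two sides agree for every real x for which both sides are defined.

Conclusion: Yes, this is an identity.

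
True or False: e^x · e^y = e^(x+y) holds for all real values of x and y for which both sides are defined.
True.

Claim: e^x · e^y = e^(x+y).
Reasoning: This is the law of exponents for a common base: multiplying powers adds exponents. E.g. from the series, (Σ x^j/j!)(Σ y^k/k!) = Σ_m (Σ_{j+k=m} x^j y^k/(j!k!)) = Σ_m (x+y)^m/m! by the binomial theorem.
So the two sides agree for all real values of x and y for which both sides are defined.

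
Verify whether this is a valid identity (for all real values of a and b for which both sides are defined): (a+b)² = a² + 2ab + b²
Claim: (a+b)² = a² + 2ab + b².
Reasoning: Expand: (a+b)² = (a+b)(a+b) = a·a + a·b + b·a + b·b = a² + 2ab + b².
So the two sides agree for all real values of a and b for which both sides are defined.

Conclusion: Yes, this is an identity.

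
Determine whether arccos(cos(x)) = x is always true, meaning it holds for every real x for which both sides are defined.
No, this is NOT an identity.

Claim: arccos(cos(x)) = x.
Test a specific point where both sides are defined: x = -π/6.
LHS = arccos(cos(x)) ≈ 0.5236
RHS = x ≈ -0.5236
Since 0.5236 ≠ -0.5236, the equation fails at this point, so it cannot hold for every real x for which both sides are defined.
arccos only returns values in [0, π], so arccos(cos(x)) = x holds only for x in that interval, not for all real x.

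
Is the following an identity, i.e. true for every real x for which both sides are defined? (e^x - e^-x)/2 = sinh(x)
Yes, this is an identity.

Claim: (e^x - e^-x)/2 = sinh(x).
Reasoning: This is exactly the definition of the hyperbolic sine: sinh(x) := (e^x - e^-x)/2.
So the two sides agree for every real x for which both sides are defined.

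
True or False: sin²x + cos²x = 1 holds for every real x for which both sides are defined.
Claim: sin²x + cos²x = 1.
Reasoning: The point (cos x, sin x) lies on the unit circle X² + Y² = 1, so cos²x + sin²x = 1 for every real x.
So the two sides agree for every real x for which both sides are defined.

Conclusion: True.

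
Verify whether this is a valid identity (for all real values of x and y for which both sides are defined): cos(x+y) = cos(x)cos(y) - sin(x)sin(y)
Claim: cos(x+y) = cos(x)cos(y) - sin(x)sin(y).
Reasoning: By Euler's formula e^(i(x+y)) = e^(ix)·e^(iy) = (cos x + i·sin x)(cos y + i·sin y). The real part of the left side is cos(x+y); the real part of the product is cos(x)cos(y) - sin(x)sin(y) (since i·i = -1).
So the two sides agree for all real values of x and y for which both sides are defined.

Conclusion: Yes, this is an identity.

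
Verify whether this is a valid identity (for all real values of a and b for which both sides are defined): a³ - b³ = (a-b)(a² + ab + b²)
Yes, this is an identity.

Claim: a³ - b³ = (a-b)(a² + ab + b²).
Reasoning: Expand the right side: (a-b)(a² + ab + b²) = a³ + a²b + ab² - a²b - ab² - b³ = a³ - b³ (the middle terms cancel in pairs).
So the two sides agree for all real values of a and b for which both sides are defined.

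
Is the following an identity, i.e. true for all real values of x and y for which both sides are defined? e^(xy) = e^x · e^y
No, this is NOT an identity.

Claim: e^(xy) = e^x · e^y.
Test a specific point where both sides are defined: x = 4, y = -2.
LHS = e^(xy) ≈ 0.0003
RHS = e^x · e^y ≈ 7.3891
Since 0.0003 ≠ 7.3891, the equation fails at this point, so it cannot hold for all real values of x and y for which both sides are defined.
e^x · e^y = e^(x+y), not e^(xy).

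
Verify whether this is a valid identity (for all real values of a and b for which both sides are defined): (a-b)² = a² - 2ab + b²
Claim: (a-b)² = a² - 2ab + b².
Reasoning: Expand: (a-b)² = (a-b)(a-b) = a·a - a·b - b·a + b·b = a² - 2ab + b².
So the two sides agree for all real values of a and b for which both sides are defined.

Conclusion: Yes, this is an identity.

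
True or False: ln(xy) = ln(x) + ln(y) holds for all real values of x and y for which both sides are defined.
True.

Claim: ln(xy) = ln(x) + ln(y).
Reasoning: Both sides are simultaneously defined only when x, y > 0. Write x = e^p, y = e^q (p = ln x, q = ln y). Then xy = e^p · e^q = e^(p+q), so ln(xy) = p + q = ln(x) + ln(y).
So the two sides agree for all real values of x and y for which both sides are defined.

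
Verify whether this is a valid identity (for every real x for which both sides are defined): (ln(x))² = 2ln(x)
No, this is NOT an identity.

Claim: (ln(x))² = 2ln(x).
Test a specific point where both sides are defined: x = 2.
LHS = (ln(x))² ≈ 0.4805
RHS = 2ln(x) ≈ 1.3863
Since 0.4805 ≠ 1.3863, the equation fails at this point, so it cannot hold for every real x for which both sides are defined.
2ln(x) equals ln(x²), which is not the same as (ln x)².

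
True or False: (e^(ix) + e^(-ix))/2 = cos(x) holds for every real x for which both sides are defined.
True.

Claim: (e^(ix) + e^(-ix))/2 = cos(x).
Reasoning: By Euler's formula e^(ix) = cos(x) + i·sin(x) and e^(-ix) = cos(x) - i·sin(x). Adding cancels the sine terms: e^(ix) + e^(-ix) = 2cos(x); divide by 2.
So the two sides agree for every real x for which both sides are defined.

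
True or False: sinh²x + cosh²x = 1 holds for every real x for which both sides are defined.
False.

Claim: sinh²x + cosh²x = 1.
Test a specific point where both sides are defined: x = 1/2.
LHS = sinh²x + cosh²x ≈ 1.5431
RHS = 1 ≈ 1.0000
Since 1.5431 ≠ 1.0000, the equation fails at this point, so it cannot hold for every real x for which both sides are defined.
The correct hyperbolic identity is cosh²x - sinh²x = 1 (a difference); the sum sinh²x + cosh²x equals cosh(2x).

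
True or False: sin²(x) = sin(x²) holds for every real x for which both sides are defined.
Claim: sin²(x) = sin(x²).
Test a specific point where both sides are defined: x = π/6.
LHS = sin²(x) ≈ 0.2500
RHS = sin(x²) ≈ 0.2707
Since 0.2500 ≠ 0.2707, the equation fails at this point, so it cannot hold for every real x for which both sides are defined.
sin²(x) means (sin x)², squaring the output; sin(x²) squares the input. These are different functions.

Conclusion: False.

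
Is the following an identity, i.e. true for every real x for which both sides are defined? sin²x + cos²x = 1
Claim: sin²x + cos²x = 1.
Reasoning: The point (cos x, sin x) lies on the unit circle X² + Y² = 1, so cos²x + sin²x = 1 for every real x.
So the two sides agree for every real x for which both sides are defined.

Conclusion: Yes, this is an identity.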